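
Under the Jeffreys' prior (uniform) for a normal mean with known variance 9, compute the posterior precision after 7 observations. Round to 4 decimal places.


Prior precision = 0 (flat prior).
Post. prec. = 0 + n/var = 7/9 = 0.7778

0.7778


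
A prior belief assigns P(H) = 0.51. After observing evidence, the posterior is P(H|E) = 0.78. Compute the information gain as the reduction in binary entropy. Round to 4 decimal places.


H(prior) = -0.51*log2(0.51) - 0.49*log2(0.49)
= 0.9997
H(post) = -0.78*log2(0.78) - 0.22*log2(0.22)
= 0.7602
IG = 0.9997 - 0.7602 = 0.2395

0.2395


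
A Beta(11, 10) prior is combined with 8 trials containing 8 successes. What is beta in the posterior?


In conjugate updating:
beta_posterior = beta_prior + (n - k)
= 10 + (8 - 8)
= 10 + 0 = 10

10


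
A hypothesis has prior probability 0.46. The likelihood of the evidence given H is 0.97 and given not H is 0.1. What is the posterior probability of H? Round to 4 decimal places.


Using Bayes' theorem:
P(E) = 0.46 * 0.97 + 0.54 * 0.1
P(E) = 0.5002
P(H|E) = (0.46 * 0.97) / 0.5002 = 0.892

0.892


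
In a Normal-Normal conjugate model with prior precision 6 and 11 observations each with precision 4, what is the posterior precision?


Posterior precision = prior precision + n * observation precision
= 6 + 11 * 4
= 6 + 44 = 50

50


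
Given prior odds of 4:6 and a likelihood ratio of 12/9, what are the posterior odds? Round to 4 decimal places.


Posterior odds = prior odds * LR
Prior odds = 4/6 = 0.6667
LR = 12/9 = 1.3333
Posterior odds = 0.6667 * 1.3333 = 0.8889

0.8889


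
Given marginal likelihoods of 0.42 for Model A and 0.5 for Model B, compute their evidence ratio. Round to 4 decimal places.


Ratio = ML(A) / ML(B) = 0.42/0.5
= 0.84

0.84


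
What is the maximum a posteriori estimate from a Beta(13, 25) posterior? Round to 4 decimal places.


The MAP estimate equals the mode of the distribution.
Mode of Beta(a,b) = (a-1)/(a+b-2)
= 12/36
= 0.3333

0.3333


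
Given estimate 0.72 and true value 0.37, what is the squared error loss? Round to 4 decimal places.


Squared error = (estimate - true)^2
Difference = 0.35
Loss = 0.35^2 = 0.1225

0.1225


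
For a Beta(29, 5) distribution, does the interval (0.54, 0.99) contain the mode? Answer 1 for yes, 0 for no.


Mode of Beta(a,b) = (a-1)/(a+b-2)
= (29-1)/(29+5-2) = 0.875
Check: 0.54 <= 0.875 <= 0.99?
Result: 1

1


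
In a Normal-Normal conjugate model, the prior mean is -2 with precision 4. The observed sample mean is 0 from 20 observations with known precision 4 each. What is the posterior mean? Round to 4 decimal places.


Posterior precision = tau0 + n*tau = 4 + 20*4 = 84
Posterior mean = (tau0*mu0 + n*tau*xbar) / posterior_precision
= (4*-2 + 20*4*0) / 84
= -8 / 84 = -0.0952

-0.0952


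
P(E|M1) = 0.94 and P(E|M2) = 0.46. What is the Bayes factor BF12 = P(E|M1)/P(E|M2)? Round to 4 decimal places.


Bayes factor BF12 = P(E|M1) / P(E|M2)
= 0.94 / 0.46
= 2.0435

2.0435


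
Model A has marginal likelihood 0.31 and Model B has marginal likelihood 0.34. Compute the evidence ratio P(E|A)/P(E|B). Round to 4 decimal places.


Evidence ratio = P(E|A) / P(E|B)
= 0.31 / 0.34
= 0.9118

0.9118


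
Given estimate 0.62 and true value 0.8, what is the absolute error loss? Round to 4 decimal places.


Absolute error = |estimate - true|
= |-0.18| = 0.18

0.18


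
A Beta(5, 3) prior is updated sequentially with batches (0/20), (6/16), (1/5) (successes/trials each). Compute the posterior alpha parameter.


Sequential conjugate updating is equivalent to a single batch update.
Total successes across all batches = 7
alpha_posterior = alpha_prior + total_successes = 5 + 7
= 12

12


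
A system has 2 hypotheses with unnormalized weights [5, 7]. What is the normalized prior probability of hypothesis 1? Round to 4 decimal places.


The normalized prior is the weight divided by the total.
Total weight = 12
P(H1) = 5 / 12 = 0.4167

0.4167


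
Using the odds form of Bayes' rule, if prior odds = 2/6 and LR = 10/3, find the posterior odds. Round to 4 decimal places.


Bayes' rule in odds form: posterior odds = prior odds * LR
= (2 * 10) / (6 * 3)
= 20/18 = 1.1111

1.1111


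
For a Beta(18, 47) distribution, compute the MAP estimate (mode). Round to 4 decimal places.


MAP = mode = (a-1)/(a+b-2)
= (18-1)/(18+47-2)
= 17/63 = 0.2698

0.2698


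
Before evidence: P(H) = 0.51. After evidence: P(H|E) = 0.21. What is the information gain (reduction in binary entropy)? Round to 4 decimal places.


Prior entropy = 0.9997
Posterior entropy = 0.7415
Information gain = 0.9997 - 0.7415 = 0.2582

0.2582


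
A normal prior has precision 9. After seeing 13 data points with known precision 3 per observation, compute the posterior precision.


In the conjugate normal model, precisions add:
tau_posterior = tau_prior + n * tau_data
= 9 + 13*3 = 48

48


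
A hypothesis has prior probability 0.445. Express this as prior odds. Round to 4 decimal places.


Odds = P(H) / P(not H) = 0.445 / 0.555
= 0.8018

0.8018


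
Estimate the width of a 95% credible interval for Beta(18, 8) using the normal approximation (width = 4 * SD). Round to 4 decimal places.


For Beta(a,b): Var = ab/((a+b)^2(a+b+1))
Var = 0.0079, SD = 0.0888
Approximate 95% CI width = 4 * 0.0888 = 0.3553

0.3553


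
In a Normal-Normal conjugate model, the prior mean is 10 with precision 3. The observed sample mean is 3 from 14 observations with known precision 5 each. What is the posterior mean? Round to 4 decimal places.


Posterior precision = tau0 + n*tau = 3 + 14*5 = 73
Posterior mean = (tau0*mu0 + n*tau*xbar) / posterior_precision
= (3*10 + 14*5*3) / 73
= 240 / 73 = 3.2877

3.2877


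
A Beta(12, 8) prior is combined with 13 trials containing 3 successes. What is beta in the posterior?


In conjugate updating:
beta_posterior = beta_prior + (n - k)
= 8 + (13 - 3)
= 8 + 10 = 18

18


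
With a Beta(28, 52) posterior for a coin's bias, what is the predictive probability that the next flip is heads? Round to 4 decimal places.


The predictive probability equals the posterior mean.
P(next = heads) = alpha / (alpha + beta)
= 28 / 80 = 0.35

0.35


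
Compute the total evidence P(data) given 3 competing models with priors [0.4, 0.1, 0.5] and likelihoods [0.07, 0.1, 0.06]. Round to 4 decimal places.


Marginal likelihood = sum P(model_i) * P(data|model_i)
Model 1: 0.4 * 0.07 = 0.028
Model 2: 0.1 * 0.1 = 0.01
Model 3: 0.5 * 0.06 = 0.03
Total = 0.068

0.068


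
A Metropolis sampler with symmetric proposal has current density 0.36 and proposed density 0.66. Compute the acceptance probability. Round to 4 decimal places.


For symmetric proposals, acceptance = min(1, pi(x*)/pi(x))
= min(1, 0.66/0.36)
= min(1, 1.8333) = 1.0

1.0


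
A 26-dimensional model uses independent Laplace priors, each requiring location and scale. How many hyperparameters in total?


Per parameter: 2 (location and scale).
Total = 26 * 2 = 52

52


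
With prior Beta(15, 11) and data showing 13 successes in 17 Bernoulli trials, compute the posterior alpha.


Conjugate update: alpha_posterior = alpha_prior + k
= 15 + 13 = 28

28


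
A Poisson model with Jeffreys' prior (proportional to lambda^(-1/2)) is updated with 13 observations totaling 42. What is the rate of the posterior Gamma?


Posterior = Gamma(0.5 + S, n)
= Gamma(0.5 + 42, 13)
Posterior rate = 0 + n = 13

13.0


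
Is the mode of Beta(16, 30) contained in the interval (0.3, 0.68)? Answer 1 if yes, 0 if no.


Mode = (a-1)/(a+b-2) = 15/44 = 0.3409
Interval: (0.3, 0.68)
Contains mode? 1

1


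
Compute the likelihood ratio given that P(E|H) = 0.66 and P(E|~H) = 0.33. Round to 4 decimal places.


LR = P(E|H) / P(E|~H)
= 0.66 / 0.33 = 2.0

2.0


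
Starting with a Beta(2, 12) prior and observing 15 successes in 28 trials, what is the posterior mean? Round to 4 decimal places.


Posterior parameters: alpha = 2 + 15 = 17
beta = 12 + 13 = 25
Posterior mean = alpha / (alpha + beta) = 17 / 42
= 0.4048

0.4048


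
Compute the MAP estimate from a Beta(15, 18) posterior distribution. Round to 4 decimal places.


MAP = mode of Beta distribution
= (alpha - 1)/(alpha + beta - 2)
= (15-1)/(15+18-2)
= 14/31 = 0.4516

0.4516


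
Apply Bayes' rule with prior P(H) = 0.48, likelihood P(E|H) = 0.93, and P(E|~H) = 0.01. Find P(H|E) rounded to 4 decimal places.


Step 1: Compute marginal P(E) = P(E|H)P(H) + P(E|~H)P(~H)
= 0.93*0.48 + 0.01*0.52 = 0.4516
Step 2: P(H|E) = P(E|H)P(H)/P(E) = 0.4464/0.4516
= 0.9885

0.9885


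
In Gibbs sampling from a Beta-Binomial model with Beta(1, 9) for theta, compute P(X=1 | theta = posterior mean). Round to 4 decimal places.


Posterior mean = alpha/(alpha+beta) = 1/10 = 0.1
P(X=1|theta=mean) = theta = 0.1

0.1


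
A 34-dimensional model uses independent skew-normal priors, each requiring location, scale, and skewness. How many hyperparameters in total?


Per parameter: 3 (location, scale, and skewness).
Total = 34 * 3 = 102

102


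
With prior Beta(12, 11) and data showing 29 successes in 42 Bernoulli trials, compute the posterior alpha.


Conjugate update: alpha_posterior = alpha_prior + k
= 12 + 29 = 41

41


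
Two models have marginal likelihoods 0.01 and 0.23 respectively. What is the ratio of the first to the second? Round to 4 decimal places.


Evidence ratio = 0.01 / 0.23
= 0.0435

0.0435


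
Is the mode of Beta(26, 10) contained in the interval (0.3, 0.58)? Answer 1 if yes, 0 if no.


Mode = (a-1)/(a+b-2) = 25/34 = 0.7353
Interval: (0.3, 0.58)
Contains mode? 0

0


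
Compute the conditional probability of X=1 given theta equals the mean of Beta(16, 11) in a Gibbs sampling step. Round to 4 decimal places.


Mean of Beta(16, 11) = 0.5926
P(X=1 | theta=0.5926) = 0.5926

0.5926


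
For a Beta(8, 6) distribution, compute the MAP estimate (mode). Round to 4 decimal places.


MAP = mode = (a-1)/(a+b-2)
= (8-1)/(8+6-2)
= 7/12 = 0.5833

0.5833


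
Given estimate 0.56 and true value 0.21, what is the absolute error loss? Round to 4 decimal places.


Absolute error = |estimate - true|
= |0.35| = 0.35

0.35


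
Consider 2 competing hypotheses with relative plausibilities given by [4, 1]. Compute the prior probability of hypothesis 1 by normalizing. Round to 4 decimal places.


Sum of weights = 4 + 1 = 5
Normalized prior for H1 = 4 / 5
= 0.8

0.8


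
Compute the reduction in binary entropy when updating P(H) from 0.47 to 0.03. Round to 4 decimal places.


H_before = -p*log2(p) - (1-p)*log2(1-p) for p=0.47: 0.9974
H_after for p=0.03: 0.1944
Reduction = 0.9974 - 0.1944 = 0.803

0.803


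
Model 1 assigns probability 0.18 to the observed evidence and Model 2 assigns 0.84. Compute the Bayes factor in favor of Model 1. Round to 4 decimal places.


BF = P(data|M1) / P(data|M2)
= 0.18 / 0.84 = 0.2143

0.2143


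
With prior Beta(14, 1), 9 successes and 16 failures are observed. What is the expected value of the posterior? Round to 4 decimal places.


Posterior = Beta(23, 17)
E[theta] = alpha/(alpha+beta)
= 23/40 = 0.575

0.575


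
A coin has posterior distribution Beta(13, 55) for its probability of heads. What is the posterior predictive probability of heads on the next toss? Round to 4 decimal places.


Posterior predictive = E[theta] = alpha/(alpha+beta)
= 13/68
= 0.1912

0.1912


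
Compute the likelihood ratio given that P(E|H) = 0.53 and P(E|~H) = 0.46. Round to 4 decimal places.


LR = P(E|H) / P(E|~H)
= 0.53 / 0.46 = 1.1522

1.1522


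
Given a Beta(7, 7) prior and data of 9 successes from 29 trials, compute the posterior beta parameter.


Number of failures = 29 - 9 = 20
Posterior beta = 7 + 20 = 27

27


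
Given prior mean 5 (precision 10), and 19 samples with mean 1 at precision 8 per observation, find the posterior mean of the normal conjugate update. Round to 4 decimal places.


The posterior mean is a precision-weighted average of prior and data.
Post. prec. = 10 + 152 = 162
Post. mean = (50 + 152)/162 = 202/162 = 1.2469

1.2469


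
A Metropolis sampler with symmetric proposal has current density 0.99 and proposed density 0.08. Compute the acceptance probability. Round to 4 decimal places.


For symmetric proposals, acceptance = min(1, pi(x*)/pi(x))
= min(1, 0.08/0.99)
= min(1, 0.0808) = 0.0808

0.0808


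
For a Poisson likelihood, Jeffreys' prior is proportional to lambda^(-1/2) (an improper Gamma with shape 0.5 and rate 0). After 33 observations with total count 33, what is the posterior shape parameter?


Jeffreys' prior for Poisson is proportional to lambda^(-1/2).
Posterior is Gamma(0.5 + S, 0 + n) = Gamma(0.5 + 33, 33).
Posterior shape = 0.5 + S = 0.5 + 33 = 33.5

33.5


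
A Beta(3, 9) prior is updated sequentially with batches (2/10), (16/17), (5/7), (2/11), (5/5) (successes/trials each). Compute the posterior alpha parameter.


Sequential conjugate updating is equivalent to a single batch update.
Total successes across all batches = 30
alpha_posterior = alpha_prior + total_successes = 3 + 30
= 33

33


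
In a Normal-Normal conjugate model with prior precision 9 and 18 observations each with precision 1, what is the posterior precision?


Posterior precision = prior precision + n * observation precision
= 9 + 18 * 1
= 9 + 18 = 27

27


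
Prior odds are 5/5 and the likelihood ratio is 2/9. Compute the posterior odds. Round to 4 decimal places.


Posterior odds = prior odds * likelihood ratio
= (5/5) * (2/9)
= 10 / 45
= 0.2222

0.2222


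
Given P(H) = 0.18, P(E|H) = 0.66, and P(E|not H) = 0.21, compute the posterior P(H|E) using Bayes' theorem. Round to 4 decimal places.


By Bayes' theorem: P(H|E) = P(E|H)*P(H) / P(E)
P(E) = P(E|H)*P(H) + P(E|not H)*P(not H)
P(E) = 0.66*0.18 + 0.21*0.82 = 0.291
P(H|E) = 0.66*0.18 / 0.291 = 0.4082

0.4082


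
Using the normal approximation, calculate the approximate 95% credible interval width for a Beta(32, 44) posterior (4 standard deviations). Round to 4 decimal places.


Var(Beta) = 32*44/(76^2 * 77) = 0.0032
SD = 0.0563
Width ~ 4*SD = 0.2251

0.2251


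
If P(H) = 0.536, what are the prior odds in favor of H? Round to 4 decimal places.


Prior odds = P(H) / (1 - P(H))
= 0.536 / 0.464
= 1.1552

1.1552


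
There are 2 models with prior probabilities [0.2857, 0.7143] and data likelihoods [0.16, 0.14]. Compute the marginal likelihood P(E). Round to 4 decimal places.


P(E) = sum over models of P(M_i) * P(E|M_i)
= 0.2857*0.16 + 0.7143*0.14
= 0.1457

0.1457


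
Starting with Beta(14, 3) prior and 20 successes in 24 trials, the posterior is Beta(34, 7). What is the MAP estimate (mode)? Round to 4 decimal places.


The mode of Beta(a, b) when a > 1 and b > 1 is (a-1)/(a+b-2)
= (34 - 1) / (34 + 7 - 2)
= 33 / 39
= 0.8462

0.8462


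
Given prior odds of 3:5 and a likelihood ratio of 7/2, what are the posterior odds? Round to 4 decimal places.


Posterior odds = prior odds * LR
Prior odds = 3/5 = 0.6
LR = 7/2 = 3.5
Posterior odds = 0.6 * 3.5 = 2.1

2.1


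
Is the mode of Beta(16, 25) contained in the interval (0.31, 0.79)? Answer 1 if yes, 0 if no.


Mode = (a-1)/(a+b-2) = 15/39 = 0.3846
Interval: (0.31, 0.79)
Contains mode? 1

1


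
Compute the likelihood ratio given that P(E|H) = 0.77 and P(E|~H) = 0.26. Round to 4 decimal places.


LR = P(E|H) / P(E|~H)
= 0.77 / 0.26 = 2.9615

2.9615


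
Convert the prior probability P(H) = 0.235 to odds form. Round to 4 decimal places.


P(not H) = 1 - 0.235 = 0.765
Odds = 0.235 / 0.765 = 0.3072

0.3072


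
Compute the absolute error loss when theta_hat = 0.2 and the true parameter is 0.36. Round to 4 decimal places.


L = |theta_hat - theta_true|
= |0.2 - 0.36| = 0.16

0.16


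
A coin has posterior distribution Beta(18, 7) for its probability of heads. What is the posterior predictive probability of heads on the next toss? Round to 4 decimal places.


Posterior predictive = E[theta] = alpha/(alpha+beta)
= 18/25
= 0.72

0.72


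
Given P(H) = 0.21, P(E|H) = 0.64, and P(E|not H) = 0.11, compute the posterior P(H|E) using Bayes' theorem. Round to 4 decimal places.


By Bayes' theorem: P(H|E) = P(E|H)*P(H) / P(E)
P(E) = P(E|H)*P(H) + P(E|not H)*P(not H)
P(E) = 0.64*0.21 + 0.11*0.79 = 0.2213
P(H|E) = 0.64*0.21 / 0.2213 = 0.6073

0.6073


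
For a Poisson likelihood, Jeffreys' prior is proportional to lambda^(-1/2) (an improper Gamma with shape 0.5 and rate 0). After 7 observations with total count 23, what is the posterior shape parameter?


Jeffreys' prior for Poisson is proportional to lambda^(-1/2).
Posterior is Gamma(0.5 + S, 0 + n) = Gamma(0.5 + 23, 7).
Posterior shape = 0.5 + S = 0.5 + 23 = 23.5

23.5


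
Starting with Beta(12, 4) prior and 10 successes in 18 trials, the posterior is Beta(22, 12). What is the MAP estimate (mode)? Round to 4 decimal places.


The mode of Beta(a, b) when a > 1 and b > 1 is (a-1)/(a+b-2)
= (22 - 1) / (22 + 12 - 2)
= 21 / 32
= 0.6562

0.6562


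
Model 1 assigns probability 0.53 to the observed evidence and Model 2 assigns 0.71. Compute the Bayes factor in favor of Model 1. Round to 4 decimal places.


BF = P(data|M1) / P(data|M2)
= 0.53 / 0.71 = 0.7465

0.7465


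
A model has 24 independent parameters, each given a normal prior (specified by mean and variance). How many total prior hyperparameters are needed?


Each normal prior needs 2 hyperparameters (mean and variance).
Total = 2 * 24 = 48

48


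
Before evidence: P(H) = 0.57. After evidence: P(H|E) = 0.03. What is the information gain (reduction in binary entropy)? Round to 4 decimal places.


Prior entropy = 0.9858
Posterior entropy = 0.1944
Information gain = 0.9858 - 0.1944 = 0.7914

0.7914


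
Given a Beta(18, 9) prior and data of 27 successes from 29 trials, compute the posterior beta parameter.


Number of failures = 29 - 27 = 2
Posterior beta = 9 + 2 = 11

11


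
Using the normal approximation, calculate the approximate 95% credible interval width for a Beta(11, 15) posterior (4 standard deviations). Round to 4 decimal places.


Var(Beta) = 11*15/(26^2 * 27) = 0.009
SD = 0.0951
Width ~ 4*SD = 0.3803

0.3803


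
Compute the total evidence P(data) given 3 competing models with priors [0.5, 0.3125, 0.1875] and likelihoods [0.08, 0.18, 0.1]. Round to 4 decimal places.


Marginal likelihood = sum P(model_i) * P(data|model_i)
Model 1: 0.5 * 0.08 = 0.04
Model 2: 0.3125 * 0.18 = 0.0562
Model 3: 0.1875 * 0.1 = 0.0188
Total = 0.115

0.115


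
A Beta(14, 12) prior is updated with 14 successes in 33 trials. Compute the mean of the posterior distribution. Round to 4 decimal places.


After update: Beta(28, 31)
Mean = 28 / (28 + 31) = 28 / 59
= 0.4746

0.4746


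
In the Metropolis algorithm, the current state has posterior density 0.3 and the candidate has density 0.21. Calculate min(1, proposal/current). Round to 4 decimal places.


Ratio = 0.21/0.3 = 0.7
Acceptance probability = min(1, 0.7)
= 0.7

0.7


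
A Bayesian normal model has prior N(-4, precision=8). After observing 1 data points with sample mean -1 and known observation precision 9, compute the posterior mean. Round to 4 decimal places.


Posterior mean = (prior_precision * prior_mean + n * data_precision * data_mean) / (prior_precision + n * data_precision)
Numerator = 8*-4 + 1*9*-1 = -41
Denominator = 8 + 1*9 = 17
Posterior mean = -2.4118

-2.4118


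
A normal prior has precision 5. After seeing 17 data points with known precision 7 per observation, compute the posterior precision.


In the conjugate normal model, precisions add:
tau_posterior = tau_prior + n * tau_data
= 5 + 17*7 = 124

124


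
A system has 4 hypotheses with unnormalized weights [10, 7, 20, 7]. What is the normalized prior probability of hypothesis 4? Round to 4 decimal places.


The normalized prior is the weight divided by the total.
Total weight = 44
P(H4) = 7 / 44 = 0.1591

0.1591


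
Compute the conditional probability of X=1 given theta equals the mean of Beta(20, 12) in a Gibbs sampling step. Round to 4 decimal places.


Mean of Beta(20, 12) = 0.625
P(X=1 | theta=0.625) = 0.625

0.625


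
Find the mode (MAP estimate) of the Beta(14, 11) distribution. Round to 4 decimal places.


For Beta(a,b) with a,b > 1:
Mode = (a-1)/(a+b-2) = (14-1)/(25-2)
= 13/23 = 0.5652

0.5652


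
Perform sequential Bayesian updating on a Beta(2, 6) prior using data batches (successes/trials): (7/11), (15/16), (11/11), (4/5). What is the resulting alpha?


Accumulate successes: 37
Posterior alpha = prior alpha + sum of successes
= 2 + 37 = 39

39


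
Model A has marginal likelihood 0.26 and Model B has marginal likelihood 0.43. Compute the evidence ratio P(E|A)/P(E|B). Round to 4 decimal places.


Evidence ratio = P(E|A) / P(E|B)
= 0.26 / 0.43
= 0.6047

0.6047


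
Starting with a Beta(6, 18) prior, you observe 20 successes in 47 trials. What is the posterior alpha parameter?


For a Beta-Binomial conjugate model:
Posterior alpha = prior alpha + number of successes
= 6 + 20 = 26

26


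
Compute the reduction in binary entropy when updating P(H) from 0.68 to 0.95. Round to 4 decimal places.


H_before = -p*log2(p) - (1-p)*log2(1-p) for p=0.68: 0.9044
H_after for p=0.95: 0.2864
Reduction = 0.9044 - 0.2864 = 0.618

0.618


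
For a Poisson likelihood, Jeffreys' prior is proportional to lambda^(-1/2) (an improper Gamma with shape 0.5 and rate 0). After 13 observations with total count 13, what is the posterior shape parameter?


Jeffreys' prior for Poisson is proportional to lambda^(-1/2).
Posterior is Gamma(0.5 + S, 0 + n) = Gamma(0.5 + 13, 13).
Posterior shape = 0.5 + S = 0.5 + 13 = 13.5

13.5


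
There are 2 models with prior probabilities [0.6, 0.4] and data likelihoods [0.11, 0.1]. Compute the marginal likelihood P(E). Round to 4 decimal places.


P(E) = sum over models of P(M_i) * P(E|M_i)
= 0.6*0.11 + 0.4*0.1
= 0.106

0.106


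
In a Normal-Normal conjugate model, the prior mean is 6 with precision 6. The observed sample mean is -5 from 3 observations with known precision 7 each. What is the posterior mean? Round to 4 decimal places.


Posterior precision = tau0 + n*tau = 6 + 3*7 = 27
Posterior mean = (tau0*mu0 + n*tau*xbar) / posterior_precision
= (6*6 + 3*7*-5) / 27
= -69 / 27 = -2.5556

-2.5556


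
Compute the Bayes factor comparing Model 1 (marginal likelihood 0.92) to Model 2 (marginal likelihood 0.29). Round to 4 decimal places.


BF12 = marginal likelihood of M1 / marginal likelihood of M2
= 0.92/0.29
= 3.1724

3.1724


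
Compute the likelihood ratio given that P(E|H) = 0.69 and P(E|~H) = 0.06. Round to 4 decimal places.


LR = P(E|H) / P(E|~H)
= 0.69 / 0.06 = 11.5

11.5


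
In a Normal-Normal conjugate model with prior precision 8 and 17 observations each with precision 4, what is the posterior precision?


Posterior precision = prior precision + n * observation precision
= 8 + 17 * 4
= 8 + 68 = 76

76


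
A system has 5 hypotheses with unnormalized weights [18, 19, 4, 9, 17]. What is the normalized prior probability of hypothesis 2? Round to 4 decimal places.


The normalized prior is the weight divided by the total.
Total weight = 67
P(H2) = 19 / 67 = 0.2836

0.2836


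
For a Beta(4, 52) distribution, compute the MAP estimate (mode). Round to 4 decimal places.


MAP = mode = (a-1)/(a+b-2)
= (4-1)/(4+52-2)
= 3/54 = 0.0556

0.0556


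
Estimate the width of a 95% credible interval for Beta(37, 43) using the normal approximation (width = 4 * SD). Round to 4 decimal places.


For Beta(a,b): Var = ab/((a+b)^2(a+b+1))
Var = 0.0031, SD = 0.0554
Approximate 95% CI width = 4 * 0.0554 = 0.2216

0.2216


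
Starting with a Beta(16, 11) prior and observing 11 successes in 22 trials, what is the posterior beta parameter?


Posterior beta = prior beta + failures
Failures = 22 - 11 = 11
beta_post = 11 + 11 = 22

22


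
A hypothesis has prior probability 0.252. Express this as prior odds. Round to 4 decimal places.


Odds = P(H) / P(not H) = 0.252 / 0.748
= 0.3369

0.3369


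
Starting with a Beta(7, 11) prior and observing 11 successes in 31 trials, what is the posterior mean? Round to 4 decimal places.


Posterior parameters: alpha = 7 + 11 = 18
beta = 11 + 20 = 31
Posterior mean = alpha / (alpha + beta) = 18 / 49
= 0.3673

0.3673


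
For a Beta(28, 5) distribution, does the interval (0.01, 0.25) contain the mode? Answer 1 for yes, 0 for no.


Mode of Beta(a,b) = (a-1)/(a+b-2)
= (28-1)/(28+5-2) = 0.871
Check: 0.01 <= 0.871 <= 0.25?
Result: 0

0


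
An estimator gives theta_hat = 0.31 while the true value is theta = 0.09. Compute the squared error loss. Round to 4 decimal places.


The squared error loss is (theta_hat - theta)^2
= (0.31 - 0.09)^2
= (0.22)^2 = 0.0484

0.0484


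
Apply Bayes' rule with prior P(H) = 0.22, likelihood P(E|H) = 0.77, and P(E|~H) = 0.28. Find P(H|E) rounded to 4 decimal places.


Step 1: Compute marginal P(E) = P(E|H)P(H) + P(E|~H)P(~H)
= 0.77*0.22 + 0.28*0.78 = 0.3878
Step 2: P(H|E) = P(E|H)P(H)/P(E) = 0.1694/0.3878
= 0.4368

0.4368


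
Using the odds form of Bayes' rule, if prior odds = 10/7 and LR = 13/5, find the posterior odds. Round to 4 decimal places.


Bayes' rule in odds form: posterior odds = prior odds * LR
= (10 * 13) / (7 * 5)
= 130/35 = 3.7143

3.7143


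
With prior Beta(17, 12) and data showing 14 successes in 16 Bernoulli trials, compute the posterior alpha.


Conjugate update: alpha_posterior = alpha_prior + k
= 17 + 14 = 31

31


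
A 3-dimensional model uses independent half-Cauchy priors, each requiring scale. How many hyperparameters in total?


Per parameter: 1 (scale).
Total = 3 * 1 = 3

3


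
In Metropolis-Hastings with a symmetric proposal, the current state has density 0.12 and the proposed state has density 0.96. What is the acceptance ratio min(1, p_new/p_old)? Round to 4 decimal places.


Ratio = p_new / p_old = 0.96 / 0.12 = 8.0
Acceptance = min(1, 8.0) = 1.0

1.0


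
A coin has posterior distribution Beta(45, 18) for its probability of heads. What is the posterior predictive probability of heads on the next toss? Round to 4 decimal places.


Posterior predictive = E[theta] = alpha/(alpha+beta)
= 45/63
= 0.7143

0.7143


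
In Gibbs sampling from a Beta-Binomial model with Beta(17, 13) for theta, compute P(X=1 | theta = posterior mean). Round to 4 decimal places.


Posterior mean = alpha/(alpha+beta) = 17/30 = 0.5667
P(X=1|theta=mean) = theta = 0.5667

0.5667


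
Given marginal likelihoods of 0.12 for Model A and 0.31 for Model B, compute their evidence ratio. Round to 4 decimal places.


Ratio = ML(A) / ML(B) = 0.12/0.31
= 0.3871

0.3871


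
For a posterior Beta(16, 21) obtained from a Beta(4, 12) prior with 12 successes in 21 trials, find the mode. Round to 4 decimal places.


Mode = (alpha - 1) / (alpha + beta - 2)
= 15 / 35
= 0.4286

0.4286


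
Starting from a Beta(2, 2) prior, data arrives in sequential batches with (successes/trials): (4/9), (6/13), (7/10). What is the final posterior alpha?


In sequential Bayesian updating, we sum all successes.
Total successes = 17
Final alpha = 2 + 17 = 19

19


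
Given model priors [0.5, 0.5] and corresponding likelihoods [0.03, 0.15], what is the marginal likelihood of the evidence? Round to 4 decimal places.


P(E) = sum_i P(M_i) P(E|M_i)
= 0.015 + 0.075
= 0.09

0.09


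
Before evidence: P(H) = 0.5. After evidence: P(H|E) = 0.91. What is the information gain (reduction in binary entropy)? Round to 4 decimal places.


Prior entropy = 1.0
Posterior entropy = 0.4365
Information gain = 1.0 - 0.4365 = 0.5635

0.5635


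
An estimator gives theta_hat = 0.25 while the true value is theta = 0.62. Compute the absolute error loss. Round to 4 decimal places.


The absolute error loss is |theta_hat - theta|
= |0.25 - 0.62|
= 0.37

0.37


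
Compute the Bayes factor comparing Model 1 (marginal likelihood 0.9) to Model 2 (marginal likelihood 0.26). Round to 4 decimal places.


BF12 = marginal likelihood of M1 / marginal likelihood of M2
= 0.9/0.26
= 3.4615

3.4615


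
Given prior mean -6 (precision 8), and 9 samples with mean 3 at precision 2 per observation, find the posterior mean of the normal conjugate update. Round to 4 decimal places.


The posterior mean is a precision-weighted average of prior and data.
Post. prec. = 8 + 18 = 26
Post. mean = (-48 + 54)/26 = 6/26 = 0.2308

0.2308


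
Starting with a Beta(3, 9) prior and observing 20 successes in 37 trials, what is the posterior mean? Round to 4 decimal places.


Posterior parameters: alpha = 3 + 20 = 23
beta = 9 + 17 = 26
Posterior mean = alpha / (alpha + beta) = 23 / 49
= 0.4694

0.4694


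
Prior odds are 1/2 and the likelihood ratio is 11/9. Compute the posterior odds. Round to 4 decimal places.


Posterior odds = prior odds * likelihood ratio
= (1/2) * (11/9)
= 11 / 18
= 0.6111

0.6111


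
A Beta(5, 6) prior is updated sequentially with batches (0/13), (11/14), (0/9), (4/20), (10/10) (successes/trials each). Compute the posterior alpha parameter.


Sequential conjugate updating is equivalent to a single batch update.
Total successes across all batches = 25
alpha_posterior = alpha_prior + total_successes = 5 + 25
= 30

30


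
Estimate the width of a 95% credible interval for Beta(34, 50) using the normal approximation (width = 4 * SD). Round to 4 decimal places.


For Beta(a,b): Var = ab/((a+b)^2(a+b+1))
Var = 0.0028, SD = 0.0532
Approximate 95% CI width = 4 * 0.0532 = 0.213

0.213


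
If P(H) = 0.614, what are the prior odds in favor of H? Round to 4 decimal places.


Prior odds = P(H) / (1 - P(H))
= 0.614 / 0.386
= 1.5907

1.5907


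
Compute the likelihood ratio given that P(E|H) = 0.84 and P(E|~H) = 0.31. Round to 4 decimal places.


LR = P(E|H) / P(E|~H)
= 0.84 / 0.31 = 2.7097

2.7097


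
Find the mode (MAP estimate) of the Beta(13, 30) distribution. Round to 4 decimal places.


For Beta(a,b) with a,b > 1:
Mode = (a-1)/(a+b-2) = (13-1)/(43-2)
= 12/41 = 0.2927

0.2927


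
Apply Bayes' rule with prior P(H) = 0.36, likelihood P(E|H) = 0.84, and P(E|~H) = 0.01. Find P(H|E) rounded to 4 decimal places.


Step 1: Compute marginal P(E) = P(E|H)P(H) + P(E|~H)P(~H)
= 0.84*0.36 + 0.01*0.64 = 0.3088
Step 2: P(H|E) = P(E|H)P(H)/P(E) = 0.3024/0.3088
= 0.9793

0.9793


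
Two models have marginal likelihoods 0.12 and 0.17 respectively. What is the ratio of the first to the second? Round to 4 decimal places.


Evidence ratio = 0.12 / 0.17
= 0.7059

0.7059


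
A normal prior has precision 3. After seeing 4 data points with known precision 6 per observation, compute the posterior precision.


In the conjugate normal model, precisions add:
tau_posterior = tau_prior + n * tau_data
= 3 + 4*6 = 27

27


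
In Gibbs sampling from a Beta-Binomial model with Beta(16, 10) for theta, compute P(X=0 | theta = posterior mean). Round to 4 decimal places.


Posterior mean = alpha/(alpha+beta) = 16/26 = 0.6154
P(X=0|theta=mean) = 1 - theta = 0.3846

0.3846


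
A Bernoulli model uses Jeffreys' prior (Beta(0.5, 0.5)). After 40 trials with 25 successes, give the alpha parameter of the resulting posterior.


Posterior = Beta(prior_alpha + successes, prior_beta + failures)
= Beta(0.5 + 25, 0.5 + 15)
Posterior alpha = 0.5 + k = 0.5 + 25 = 25.5

25.5


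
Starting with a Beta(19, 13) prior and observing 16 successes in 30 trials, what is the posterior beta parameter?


Posterior beta = prior beta + failures
Failures = 30 - 16 = 14
beta_post = 13 + 14 = 27

27


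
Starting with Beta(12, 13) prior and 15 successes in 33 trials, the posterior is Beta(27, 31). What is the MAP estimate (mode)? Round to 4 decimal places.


The mode of Beta(a, b) when a > 1 and b > 1 is (a-1)/(a+b-2)
= (27 - 1) / (27 + 31 - 2)
= 26 / 56
= 0.4643

0.4643


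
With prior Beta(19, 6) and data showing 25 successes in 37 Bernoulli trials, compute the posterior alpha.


Conjugate update: alpha_posterior = alpha_prior + k
= 19 + 25 = 44

44


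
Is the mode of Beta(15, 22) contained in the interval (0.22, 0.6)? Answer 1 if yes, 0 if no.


Mode = (a-1)/(a+b-2) = 14/35 = 0.4
Interval: (0.22, 0.6)
Contains mode? 1

1


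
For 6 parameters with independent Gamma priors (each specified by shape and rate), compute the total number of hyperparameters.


A Gamma prior has 2 hyperparameters per parameter.
Total = 6 * 2 = 12

12


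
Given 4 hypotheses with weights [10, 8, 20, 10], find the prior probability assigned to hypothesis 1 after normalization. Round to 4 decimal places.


To normalize, divide each weight by the sum of all weights.
Sum = 48
Prior(H1) = 10/48 = 0.2083

0.2083


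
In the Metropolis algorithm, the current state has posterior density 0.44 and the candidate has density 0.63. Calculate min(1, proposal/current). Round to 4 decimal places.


Ratio = 0.63/0.44 = 1.4318
Acceptance probability = min(1, 1.4318)
= 1.0

1.0


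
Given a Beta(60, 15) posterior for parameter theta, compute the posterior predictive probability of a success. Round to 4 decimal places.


For a Beta-Bernoulli model, the predictive probability is the mean:
P(success) = 60/(60+15) = 60/75 = 0.8

0.8


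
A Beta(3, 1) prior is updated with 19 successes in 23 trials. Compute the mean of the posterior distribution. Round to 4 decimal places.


After update: Beta(22, 5)
Mean = 22 / (22 + 5) = 22 / 27
= 0.8148

0.8148


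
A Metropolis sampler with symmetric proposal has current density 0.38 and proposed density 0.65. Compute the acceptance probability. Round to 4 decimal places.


For symmetric proposals, acceptance = min(1, pi(x*)/pi(x))
= min(1, 0.65/0.38)
= min(1, 1.7105) = 1.0

1.0


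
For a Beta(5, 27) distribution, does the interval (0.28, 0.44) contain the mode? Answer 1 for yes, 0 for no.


Mode of Beta(a,b) = (a-1)/(a+b-2)
= (5-1)/(5+27-2) = 0.1333
Check: 0.28 <= 0.1333 <= 0.44?
Result: 0

0


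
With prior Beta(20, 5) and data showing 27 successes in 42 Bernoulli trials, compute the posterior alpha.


Conjugate update: alpha_posterior = alpha_prior + k
= 20 + 27 = 47

47


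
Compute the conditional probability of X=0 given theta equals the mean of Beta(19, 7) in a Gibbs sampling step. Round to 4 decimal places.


Mean of Beta(19, 7) = 0.7308
P(X=0 | theta=0.7308) = 0.2692

0.2692


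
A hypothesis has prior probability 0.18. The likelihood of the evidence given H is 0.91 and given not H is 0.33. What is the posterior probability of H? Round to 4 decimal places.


Using Bayes' theorem:
P(E) = 0.18 * 0.91 + 0.82 * 0.33
P(E) = 0.4344
P(H|E) = (0.18 * 0.91) / 0.4344 = 0.3771

0.3771


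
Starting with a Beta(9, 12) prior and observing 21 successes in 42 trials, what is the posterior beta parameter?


Posterior beta = prior beta + failures
Failures = 42 - 21 = 21
beta_post = 12 + 21 = 33

33


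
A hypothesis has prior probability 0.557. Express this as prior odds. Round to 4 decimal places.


Odds = P(H) / P(not H) = 0.557 / 0.443
= 1.2573

1.2573


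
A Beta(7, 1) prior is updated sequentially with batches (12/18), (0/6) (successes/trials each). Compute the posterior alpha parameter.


Sequential conjugate updating is equivalent to a single batch update.
Total successes across all batches = 12
alpha_posterior = alpha_prior + total_successes = 7 + 12
= 19

19


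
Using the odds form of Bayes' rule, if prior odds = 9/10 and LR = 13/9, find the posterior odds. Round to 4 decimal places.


Bayes' rule in odds form: posterior odds = prior odds * LR
= (9 * 13) / (10 * 9)
= 117/90 = 1.3

1.3


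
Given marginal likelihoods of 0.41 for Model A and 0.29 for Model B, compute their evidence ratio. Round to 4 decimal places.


Ratio = ML(A) / ML(B) = 0.41/0.29
= 1.4138

1.4138


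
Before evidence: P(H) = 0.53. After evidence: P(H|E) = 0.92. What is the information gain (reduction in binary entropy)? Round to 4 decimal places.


Prior entropy = 0.9974
Posterior entropy = 0.4022
Information gain = 0.9974 - 0.4022 = 0.5952

0.5952


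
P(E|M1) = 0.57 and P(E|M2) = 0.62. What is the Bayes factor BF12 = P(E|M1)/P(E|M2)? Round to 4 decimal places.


Bayes factor BF12 = P(E|M1) / P(E|M2)
= 0.57 / 0.62
= 0.9194

0.9194


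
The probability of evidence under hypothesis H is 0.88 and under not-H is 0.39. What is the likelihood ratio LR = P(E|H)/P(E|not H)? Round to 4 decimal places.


LR = 0.88 / 0.39
= 2.2564

2.2564


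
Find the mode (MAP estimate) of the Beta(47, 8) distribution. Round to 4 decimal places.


For Beta(a,b) with a,b > 1:
Mode = (a-1)/(a+b-2) = (47-1)/(55-2)
= 46/53 = 0.8679

0.8679


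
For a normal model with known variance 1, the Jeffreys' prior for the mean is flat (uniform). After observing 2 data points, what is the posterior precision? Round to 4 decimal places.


Jeffreys' prior for normal mean (known variance) is flat.
Prior precision = 0.
Posterior precision = prior_prec + n/sigma^2 = 0 + 2/1
= 2.0

2.0


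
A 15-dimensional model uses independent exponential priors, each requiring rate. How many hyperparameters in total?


Per parameter: 1 (rate).
Total = 15 * 1 = 15

15


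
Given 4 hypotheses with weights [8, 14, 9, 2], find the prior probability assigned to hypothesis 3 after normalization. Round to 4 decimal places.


To normalize, divide each weight by the sum of all weights.
Sum = 33
Prior(H3) = 9/33 = 0.2727

0.2727


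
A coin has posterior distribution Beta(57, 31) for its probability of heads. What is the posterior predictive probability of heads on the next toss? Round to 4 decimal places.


Posterior predictive = E[theta] = alpha/(alpha+beta)
= 57/88
= 0.6477

0.6477


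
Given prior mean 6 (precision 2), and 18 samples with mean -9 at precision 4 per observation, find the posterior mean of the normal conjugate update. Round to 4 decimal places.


The posterior mean is a precision-weighted average of prior and data.
Post. prec. = 2 + 72 = 74
Post. mean = (12 + -648)/74 = -636/74 = -8.5946

-8.5946


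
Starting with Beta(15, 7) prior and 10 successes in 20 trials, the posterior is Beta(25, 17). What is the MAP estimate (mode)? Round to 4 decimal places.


The mode of Beta(a, b) when a > 1 and b > 1 is (a-1)/(a+b-2)
= (25 - 1) / (25 + 17 - 2)
= 24 / 40
= 0.6

0.6


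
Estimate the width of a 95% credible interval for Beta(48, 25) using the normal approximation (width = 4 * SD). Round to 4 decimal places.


For Beta(a,b): Var = ab/((a+b)^2(a+b+1))
Var = 0.003, SD = 0.0552
Approximate 95% CI width = 4 * 0.0552 = 0.2207

0.2207


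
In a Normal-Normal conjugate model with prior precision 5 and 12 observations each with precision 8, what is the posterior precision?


Posterior precision = prior precision + n * observation precision
= 5 + 12 * 8
= 5 + 96 = 101

101


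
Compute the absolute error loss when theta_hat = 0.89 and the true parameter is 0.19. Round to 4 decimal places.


L = |theta_hat - theta_true|
= |0.89 - 0.19| = 0.7

0.7


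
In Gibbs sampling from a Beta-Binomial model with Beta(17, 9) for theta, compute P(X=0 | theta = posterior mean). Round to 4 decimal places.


Posterior mean = alpha/(alpha+beta) = 17/26 = 0.6538
P(X=0|theta=mean) = 1 - theta = 0.3462

0.3462


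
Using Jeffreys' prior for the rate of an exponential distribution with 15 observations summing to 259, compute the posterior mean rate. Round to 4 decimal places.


Jeffreys' prior leads to posterior Gamma(15, 259).
Mean = 15/259 = 0.0579

0.0579


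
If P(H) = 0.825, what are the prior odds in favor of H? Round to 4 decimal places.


Prior odds = P(H) / (1 - P(H))
= 0.825 / 0.175
= 4.7143

4.7143
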